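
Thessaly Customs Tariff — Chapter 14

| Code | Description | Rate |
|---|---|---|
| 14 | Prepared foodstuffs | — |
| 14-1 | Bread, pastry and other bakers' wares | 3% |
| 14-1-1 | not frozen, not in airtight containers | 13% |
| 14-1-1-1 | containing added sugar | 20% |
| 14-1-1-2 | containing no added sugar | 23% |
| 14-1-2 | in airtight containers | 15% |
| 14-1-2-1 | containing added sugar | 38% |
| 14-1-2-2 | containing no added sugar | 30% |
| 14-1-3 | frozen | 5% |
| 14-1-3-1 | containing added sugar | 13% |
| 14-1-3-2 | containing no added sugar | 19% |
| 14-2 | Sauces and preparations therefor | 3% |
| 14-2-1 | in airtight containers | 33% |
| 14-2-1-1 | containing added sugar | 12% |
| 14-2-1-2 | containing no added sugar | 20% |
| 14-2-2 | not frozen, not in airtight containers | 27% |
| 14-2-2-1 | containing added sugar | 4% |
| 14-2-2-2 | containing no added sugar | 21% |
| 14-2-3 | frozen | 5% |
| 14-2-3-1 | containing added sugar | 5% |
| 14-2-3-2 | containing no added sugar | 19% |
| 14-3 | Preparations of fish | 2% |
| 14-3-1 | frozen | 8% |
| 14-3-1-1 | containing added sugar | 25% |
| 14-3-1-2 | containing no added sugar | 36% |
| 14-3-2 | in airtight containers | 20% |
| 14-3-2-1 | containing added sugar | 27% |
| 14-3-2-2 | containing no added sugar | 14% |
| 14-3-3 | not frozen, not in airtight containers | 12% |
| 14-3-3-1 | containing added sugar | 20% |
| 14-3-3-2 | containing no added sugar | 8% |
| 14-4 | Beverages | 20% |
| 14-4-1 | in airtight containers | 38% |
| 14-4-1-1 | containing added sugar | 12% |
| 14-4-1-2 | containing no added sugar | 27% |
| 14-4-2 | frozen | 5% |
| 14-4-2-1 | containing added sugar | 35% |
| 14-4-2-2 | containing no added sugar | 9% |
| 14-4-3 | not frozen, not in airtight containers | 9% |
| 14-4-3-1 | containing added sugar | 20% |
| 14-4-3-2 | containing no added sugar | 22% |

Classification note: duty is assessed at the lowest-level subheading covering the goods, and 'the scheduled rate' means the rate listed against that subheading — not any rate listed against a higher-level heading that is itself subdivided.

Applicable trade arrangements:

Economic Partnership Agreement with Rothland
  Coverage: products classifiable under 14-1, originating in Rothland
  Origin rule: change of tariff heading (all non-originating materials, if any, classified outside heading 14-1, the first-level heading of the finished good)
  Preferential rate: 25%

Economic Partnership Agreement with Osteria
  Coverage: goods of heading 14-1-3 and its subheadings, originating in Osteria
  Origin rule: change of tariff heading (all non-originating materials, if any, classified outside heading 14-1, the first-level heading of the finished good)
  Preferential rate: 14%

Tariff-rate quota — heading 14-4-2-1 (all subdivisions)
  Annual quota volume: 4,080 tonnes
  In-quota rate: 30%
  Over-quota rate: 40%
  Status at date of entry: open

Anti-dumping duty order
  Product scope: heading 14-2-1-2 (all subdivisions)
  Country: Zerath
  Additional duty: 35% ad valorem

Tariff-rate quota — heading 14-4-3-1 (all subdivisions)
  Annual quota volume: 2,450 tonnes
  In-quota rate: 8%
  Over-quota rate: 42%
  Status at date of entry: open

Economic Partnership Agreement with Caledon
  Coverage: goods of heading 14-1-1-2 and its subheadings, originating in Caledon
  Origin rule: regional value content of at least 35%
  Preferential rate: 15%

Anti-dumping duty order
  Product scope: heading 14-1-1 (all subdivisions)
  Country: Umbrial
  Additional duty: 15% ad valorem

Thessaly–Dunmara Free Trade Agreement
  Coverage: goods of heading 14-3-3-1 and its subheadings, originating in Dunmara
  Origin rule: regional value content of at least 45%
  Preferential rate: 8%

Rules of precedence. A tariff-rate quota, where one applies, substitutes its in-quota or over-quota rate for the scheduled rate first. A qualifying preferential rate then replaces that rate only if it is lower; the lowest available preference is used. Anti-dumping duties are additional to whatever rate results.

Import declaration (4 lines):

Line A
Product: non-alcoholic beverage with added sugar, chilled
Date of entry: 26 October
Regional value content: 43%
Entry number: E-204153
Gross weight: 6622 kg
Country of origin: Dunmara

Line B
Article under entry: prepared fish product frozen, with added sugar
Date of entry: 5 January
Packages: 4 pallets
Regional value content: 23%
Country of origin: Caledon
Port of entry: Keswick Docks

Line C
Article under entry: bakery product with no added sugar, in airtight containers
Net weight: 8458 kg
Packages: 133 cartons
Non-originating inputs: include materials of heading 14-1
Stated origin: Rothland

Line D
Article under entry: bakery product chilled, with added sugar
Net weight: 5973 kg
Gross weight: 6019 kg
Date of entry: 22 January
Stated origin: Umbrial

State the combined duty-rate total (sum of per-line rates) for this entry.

Line A: non-alcoholic beverage → 14-4; chilled → 14-4-3; with added sugar → 14-4-3-1. Scheduled 20%. quota on 14-4-3-1 open → in-quota 8%; Dunmara agreement on 14-3-3-1: 14-4-3-1 not covered. → 8%.
Line B: prepared fish product → 14-3; frozen → 14-3-1; with added sugar → 14-3-1-1. Scheduled 25%. Caledon agreement on 14-1-1-2: 14-3-1-1 not covered. → 25%.
Line C: bakery product → 14-1; in airtight containers → 14-1-2; with no added sugar → 14-1-2-2. Scheduled 30%. Rothland agreement on 14-1: CTH not met. → 30%.
Line D: bakery product → 14-1; chilled → 14-1-1; with added sugar → 14-1-1-1. Scheduled 20%. anti-dumping (Umbrial, 14-1-1): +15%; total 20% + 15% = 35%. → 35%.
Sum: 8% + 25% + 30% + 35% = 98%.

98%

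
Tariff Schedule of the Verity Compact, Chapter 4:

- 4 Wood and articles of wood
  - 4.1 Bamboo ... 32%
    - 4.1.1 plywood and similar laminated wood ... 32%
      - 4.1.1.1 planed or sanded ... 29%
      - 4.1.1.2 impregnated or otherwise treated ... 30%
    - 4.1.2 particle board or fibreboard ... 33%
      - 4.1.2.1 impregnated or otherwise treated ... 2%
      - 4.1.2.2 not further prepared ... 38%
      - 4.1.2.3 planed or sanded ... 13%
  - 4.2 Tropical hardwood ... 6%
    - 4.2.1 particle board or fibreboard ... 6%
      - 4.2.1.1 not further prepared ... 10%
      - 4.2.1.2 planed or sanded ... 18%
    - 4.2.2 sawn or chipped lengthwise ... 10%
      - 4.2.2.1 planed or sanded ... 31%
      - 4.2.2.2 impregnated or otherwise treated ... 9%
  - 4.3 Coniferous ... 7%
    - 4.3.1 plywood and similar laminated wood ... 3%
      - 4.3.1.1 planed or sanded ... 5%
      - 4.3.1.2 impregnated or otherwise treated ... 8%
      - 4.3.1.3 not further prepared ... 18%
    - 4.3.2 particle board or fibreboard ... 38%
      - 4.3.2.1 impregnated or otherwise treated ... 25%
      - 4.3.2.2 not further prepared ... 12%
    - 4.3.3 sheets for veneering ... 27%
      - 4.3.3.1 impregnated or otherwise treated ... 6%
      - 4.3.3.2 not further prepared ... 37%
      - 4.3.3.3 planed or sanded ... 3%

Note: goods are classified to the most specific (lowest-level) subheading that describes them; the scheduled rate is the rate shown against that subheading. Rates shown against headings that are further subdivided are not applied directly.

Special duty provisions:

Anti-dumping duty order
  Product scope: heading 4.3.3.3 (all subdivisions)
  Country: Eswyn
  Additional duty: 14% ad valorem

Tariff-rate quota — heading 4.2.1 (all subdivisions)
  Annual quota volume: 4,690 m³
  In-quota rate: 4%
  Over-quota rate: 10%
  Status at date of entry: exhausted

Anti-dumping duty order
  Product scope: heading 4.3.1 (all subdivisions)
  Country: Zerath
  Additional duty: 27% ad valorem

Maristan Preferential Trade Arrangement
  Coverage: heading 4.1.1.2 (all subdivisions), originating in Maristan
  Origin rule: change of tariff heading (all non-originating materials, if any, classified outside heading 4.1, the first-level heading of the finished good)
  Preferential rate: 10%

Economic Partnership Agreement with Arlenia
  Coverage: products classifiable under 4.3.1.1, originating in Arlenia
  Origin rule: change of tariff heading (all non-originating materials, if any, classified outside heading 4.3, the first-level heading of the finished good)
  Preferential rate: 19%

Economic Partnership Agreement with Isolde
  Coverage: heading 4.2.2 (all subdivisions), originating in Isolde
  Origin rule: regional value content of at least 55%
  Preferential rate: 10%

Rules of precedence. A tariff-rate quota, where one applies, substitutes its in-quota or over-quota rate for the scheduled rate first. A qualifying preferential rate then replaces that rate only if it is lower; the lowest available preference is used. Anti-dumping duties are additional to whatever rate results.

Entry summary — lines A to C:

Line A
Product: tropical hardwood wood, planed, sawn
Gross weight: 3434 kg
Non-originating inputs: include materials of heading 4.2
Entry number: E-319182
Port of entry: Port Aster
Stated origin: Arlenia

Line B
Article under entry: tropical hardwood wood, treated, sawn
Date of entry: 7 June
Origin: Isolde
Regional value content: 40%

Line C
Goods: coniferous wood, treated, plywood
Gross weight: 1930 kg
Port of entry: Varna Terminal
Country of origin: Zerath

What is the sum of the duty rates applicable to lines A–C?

75%

Line A: tropical hardwood → 4.2; sawn → 4.2.2; planed → 4.2.2.1. Scheduled 31%. Arlenia agreement on 4.3.1.1: 4.2.2.1 not covered. → 31%.
Line B: tropical hardwood → 4.2; sawn → 4.2.2; treated → 4.2.2.2. Scheduled 9%. Isolde agreement on 4.2.2: RVC < 55%. → 9%.
Line C: coniferous → 4.3; plywood → 4.3.1; treated → 4.3.1.2. Scheduled 8%. anti-dumping (Zerath, 4.3.1): +27%; total 8% + 27% = 35%. → 35%.
Sum: 31% + 9% + 35% = 75%.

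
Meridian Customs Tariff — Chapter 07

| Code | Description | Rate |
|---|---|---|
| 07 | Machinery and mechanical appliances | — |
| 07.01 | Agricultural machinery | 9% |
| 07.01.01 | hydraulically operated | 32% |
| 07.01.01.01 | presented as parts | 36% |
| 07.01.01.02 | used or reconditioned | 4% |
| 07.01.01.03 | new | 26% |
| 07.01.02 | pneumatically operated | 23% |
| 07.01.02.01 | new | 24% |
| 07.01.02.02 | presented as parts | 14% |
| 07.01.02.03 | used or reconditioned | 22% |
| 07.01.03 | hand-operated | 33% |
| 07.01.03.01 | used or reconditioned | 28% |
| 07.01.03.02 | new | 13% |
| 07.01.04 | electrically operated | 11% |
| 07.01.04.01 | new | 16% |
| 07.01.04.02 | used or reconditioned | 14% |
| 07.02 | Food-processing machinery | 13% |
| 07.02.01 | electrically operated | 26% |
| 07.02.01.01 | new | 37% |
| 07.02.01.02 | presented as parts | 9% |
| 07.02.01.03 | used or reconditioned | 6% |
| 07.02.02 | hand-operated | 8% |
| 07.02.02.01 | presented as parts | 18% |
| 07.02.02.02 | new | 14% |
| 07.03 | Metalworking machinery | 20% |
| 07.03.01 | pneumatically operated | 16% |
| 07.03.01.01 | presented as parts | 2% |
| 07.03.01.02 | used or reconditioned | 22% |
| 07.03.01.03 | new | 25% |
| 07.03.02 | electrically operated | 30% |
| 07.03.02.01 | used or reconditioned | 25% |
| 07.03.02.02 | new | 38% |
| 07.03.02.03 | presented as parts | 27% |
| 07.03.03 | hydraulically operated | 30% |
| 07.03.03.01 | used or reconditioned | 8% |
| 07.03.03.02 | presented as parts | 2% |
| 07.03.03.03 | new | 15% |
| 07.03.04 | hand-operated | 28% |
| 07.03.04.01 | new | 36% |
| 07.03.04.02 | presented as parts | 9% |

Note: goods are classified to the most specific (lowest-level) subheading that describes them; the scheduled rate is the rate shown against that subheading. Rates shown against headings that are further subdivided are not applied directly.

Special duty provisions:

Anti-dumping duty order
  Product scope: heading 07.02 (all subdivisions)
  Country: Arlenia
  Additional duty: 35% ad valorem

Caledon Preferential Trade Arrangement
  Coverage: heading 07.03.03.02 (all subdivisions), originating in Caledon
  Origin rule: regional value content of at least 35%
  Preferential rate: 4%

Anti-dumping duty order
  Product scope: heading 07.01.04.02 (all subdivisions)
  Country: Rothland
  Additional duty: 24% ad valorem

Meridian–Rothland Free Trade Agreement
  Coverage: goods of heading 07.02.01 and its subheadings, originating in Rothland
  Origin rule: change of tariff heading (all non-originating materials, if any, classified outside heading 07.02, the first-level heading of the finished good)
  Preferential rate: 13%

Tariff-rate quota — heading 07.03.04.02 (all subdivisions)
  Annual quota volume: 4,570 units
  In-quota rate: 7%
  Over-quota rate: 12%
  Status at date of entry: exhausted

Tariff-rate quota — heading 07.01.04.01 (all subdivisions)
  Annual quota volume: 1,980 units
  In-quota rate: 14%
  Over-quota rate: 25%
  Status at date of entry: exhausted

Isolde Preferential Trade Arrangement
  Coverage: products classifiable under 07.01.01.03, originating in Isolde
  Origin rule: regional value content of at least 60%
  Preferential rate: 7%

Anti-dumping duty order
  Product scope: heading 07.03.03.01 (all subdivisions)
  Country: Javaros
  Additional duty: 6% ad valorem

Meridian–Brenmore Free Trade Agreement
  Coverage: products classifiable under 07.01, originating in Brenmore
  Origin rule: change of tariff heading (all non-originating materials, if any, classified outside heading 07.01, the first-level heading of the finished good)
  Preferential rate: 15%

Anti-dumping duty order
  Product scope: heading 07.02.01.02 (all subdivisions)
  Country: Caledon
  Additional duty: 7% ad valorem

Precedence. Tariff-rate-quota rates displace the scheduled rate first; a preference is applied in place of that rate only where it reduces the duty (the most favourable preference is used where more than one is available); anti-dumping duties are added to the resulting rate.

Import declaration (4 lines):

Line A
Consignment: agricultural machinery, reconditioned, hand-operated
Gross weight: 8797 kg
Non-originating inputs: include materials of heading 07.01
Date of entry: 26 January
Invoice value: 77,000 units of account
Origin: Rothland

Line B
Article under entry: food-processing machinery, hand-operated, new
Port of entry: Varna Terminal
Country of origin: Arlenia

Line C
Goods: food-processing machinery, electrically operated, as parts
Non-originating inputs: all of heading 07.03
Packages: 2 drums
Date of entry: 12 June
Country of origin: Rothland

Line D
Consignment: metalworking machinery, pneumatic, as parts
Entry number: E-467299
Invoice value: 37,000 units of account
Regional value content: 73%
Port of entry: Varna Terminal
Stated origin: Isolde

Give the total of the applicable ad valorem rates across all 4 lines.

Line A: agricultural → 07.01; hand-operated → 07.01.03; reconditioned → 07.01.03.01. Scheduled 28%. Rothland agreement on 07.02.01: 07.01.03.01 not covered. → 28%.
Line B: food-processing → 07.02; hand-operated → 07.02.02; new → 07.02.02.02. Scheduled 14%. anti-dumping (Arlenia, 07.02): +35%; total 14% + 35% = 49%. → 49%.
Line C: food-processing → 07.02; electrically operated → 07.02.01; as parts → 07.02.01.02. Scheduled 9%. Rothland agreement on 07.02.01: CTH met → 13% available; preference 13% not lower than 9% → no reduction. → 9%.
Line D: metalworking → 07.03; pneumatic → 07.03.01; as parts → 07.03.01.01. Scheduled 2%. Isolde agreement on 07.01.01.03: 07.03.01.01 not covered. → 2%.
Sum: 28% + 49% + 9% + 2% = 88%.

88%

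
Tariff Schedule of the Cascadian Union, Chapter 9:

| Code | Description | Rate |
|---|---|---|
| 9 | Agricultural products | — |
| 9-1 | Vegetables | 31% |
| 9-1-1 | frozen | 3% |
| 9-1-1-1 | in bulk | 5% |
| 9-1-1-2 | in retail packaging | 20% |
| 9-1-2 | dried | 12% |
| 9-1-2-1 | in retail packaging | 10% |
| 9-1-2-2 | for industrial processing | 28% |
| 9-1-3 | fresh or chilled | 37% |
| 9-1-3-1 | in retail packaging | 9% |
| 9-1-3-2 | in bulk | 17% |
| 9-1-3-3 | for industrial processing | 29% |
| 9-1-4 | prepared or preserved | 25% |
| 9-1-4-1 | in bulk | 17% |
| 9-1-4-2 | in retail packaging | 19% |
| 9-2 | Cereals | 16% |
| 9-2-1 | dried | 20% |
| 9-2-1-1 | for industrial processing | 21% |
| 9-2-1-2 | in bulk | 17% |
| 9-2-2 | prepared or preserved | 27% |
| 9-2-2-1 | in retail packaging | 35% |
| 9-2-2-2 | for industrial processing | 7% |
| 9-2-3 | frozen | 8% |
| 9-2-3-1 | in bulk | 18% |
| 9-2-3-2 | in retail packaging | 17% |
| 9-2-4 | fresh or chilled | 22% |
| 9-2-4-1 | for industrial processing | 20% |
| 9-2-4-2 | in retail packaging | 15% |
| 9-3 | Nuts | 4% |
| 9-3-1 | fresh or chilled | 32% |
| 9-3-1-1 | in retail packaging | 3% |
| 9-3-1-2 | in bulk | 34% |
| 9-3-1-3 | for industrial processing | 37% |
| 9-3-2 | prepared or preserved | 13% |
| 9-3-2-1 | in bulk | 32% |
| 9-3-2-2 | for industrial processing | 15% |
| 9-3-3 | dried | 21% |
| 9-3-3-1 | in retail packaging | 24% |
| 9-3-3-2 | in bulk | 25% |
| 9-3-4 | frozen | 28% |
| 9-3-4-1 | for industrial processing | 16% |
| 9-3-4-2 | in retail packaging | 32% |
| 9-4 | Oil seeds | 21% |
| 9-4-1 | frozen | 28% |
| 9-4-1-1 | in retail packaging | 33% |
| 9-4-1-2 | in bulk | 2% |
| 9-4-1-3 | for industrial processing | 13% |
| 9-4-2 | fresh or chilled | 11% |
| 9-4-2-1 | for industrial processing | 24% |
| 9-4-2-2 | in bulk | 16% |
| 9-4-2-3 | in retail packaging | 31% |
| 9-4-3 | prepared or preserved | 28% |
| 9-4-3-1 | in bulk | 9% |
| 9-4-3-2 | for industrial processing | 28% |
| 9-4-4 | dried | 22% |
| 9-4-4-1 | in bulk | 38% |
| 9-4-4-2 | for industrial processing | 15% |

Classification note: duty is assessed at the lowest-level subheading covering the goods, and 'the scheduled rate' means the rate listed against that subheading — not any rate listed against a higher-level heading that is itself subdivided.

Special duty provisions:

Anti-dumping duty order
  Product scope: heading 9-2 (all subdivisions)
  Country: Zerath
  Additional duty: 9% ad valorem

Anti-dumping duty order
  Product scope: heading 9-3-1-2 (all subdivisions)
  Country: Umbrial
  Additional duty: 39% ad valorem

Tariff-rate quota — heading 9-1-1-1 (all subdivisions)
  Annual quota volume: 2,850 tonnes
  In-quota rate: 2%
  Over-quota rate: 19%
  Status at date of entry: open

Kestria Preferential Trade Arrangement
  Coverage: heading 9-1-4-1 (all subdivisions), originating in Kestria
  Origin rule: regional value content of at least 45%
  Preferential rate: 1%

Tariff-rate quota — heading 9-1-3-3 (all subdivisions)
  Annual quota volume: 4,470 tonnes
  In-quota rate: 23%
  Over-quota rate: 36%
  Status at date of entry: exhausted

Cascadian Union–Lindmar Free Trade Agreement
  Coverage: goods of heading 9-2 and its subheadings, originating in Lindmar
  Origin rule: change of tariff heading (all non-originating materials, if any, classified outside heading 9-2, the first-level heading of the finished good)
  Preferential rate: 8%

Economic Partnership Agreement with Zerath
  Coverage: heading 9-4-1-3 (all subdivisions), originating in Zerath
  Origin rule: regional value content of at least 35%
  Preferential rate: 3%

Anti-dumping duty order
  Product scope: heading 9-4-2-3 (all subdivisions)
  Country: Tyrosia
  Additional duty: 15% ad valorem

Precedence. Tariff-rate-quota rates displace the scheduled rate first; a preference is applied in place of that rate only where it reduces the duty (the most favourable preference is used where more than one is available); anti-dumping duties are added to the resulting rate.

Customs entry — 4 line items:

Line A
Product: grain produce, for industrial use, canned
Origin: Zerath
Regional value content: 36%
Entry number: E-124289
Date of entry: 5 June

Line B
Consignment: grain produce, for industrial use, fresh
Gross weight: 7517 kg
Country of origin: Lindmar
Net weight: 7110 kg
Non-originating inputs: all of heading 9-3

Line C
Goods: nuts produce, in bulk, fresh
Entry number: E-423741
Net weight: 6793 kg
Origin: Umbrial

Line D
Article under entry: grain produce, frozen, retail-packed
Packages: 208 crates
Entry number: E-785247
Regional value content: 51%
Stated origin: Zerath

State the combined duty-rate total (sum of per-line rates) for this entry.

Line A: grain → 9-2; canned → 9-2-2; for industrial use → 9-2-2-2. Scheduled 7%. Zerath agreement on 9-4-1-3: 9-2-2-2 not covered; anti-dumping (Zerath, 9-2): +9%; total 7% + 9% = 16%. → 16%.
Line B: grain → 9-2; fresh → 9-2-4; for industrial use → 9-2-4-1. Scheduled 20%. Lindmar agreement on 9-2: CTH met → 8% available; preferential 8%. → 8%.
Line C: nuts → 9-3; fresh → 9-3-1; in bulk → 9-3-1-2. Scheduled 34%. anti-dumping (Umbrial, 9-3-1-2): +39%; total 34% + 39% = 73%. → 73%.
Line D: grain → 9-2; frozen → 9-2-3; retail-packed → 9-2-3-2. Scheduled 17%. Zerath agreement on 9-4-1-3: 9-2-3-2 not covered; anti-dumping (Zerath, 9-2): +9%; total 17% + 9% = 26%. → 26%.
Sum: 16% + 8% + 73% + 26% = 123%.

123%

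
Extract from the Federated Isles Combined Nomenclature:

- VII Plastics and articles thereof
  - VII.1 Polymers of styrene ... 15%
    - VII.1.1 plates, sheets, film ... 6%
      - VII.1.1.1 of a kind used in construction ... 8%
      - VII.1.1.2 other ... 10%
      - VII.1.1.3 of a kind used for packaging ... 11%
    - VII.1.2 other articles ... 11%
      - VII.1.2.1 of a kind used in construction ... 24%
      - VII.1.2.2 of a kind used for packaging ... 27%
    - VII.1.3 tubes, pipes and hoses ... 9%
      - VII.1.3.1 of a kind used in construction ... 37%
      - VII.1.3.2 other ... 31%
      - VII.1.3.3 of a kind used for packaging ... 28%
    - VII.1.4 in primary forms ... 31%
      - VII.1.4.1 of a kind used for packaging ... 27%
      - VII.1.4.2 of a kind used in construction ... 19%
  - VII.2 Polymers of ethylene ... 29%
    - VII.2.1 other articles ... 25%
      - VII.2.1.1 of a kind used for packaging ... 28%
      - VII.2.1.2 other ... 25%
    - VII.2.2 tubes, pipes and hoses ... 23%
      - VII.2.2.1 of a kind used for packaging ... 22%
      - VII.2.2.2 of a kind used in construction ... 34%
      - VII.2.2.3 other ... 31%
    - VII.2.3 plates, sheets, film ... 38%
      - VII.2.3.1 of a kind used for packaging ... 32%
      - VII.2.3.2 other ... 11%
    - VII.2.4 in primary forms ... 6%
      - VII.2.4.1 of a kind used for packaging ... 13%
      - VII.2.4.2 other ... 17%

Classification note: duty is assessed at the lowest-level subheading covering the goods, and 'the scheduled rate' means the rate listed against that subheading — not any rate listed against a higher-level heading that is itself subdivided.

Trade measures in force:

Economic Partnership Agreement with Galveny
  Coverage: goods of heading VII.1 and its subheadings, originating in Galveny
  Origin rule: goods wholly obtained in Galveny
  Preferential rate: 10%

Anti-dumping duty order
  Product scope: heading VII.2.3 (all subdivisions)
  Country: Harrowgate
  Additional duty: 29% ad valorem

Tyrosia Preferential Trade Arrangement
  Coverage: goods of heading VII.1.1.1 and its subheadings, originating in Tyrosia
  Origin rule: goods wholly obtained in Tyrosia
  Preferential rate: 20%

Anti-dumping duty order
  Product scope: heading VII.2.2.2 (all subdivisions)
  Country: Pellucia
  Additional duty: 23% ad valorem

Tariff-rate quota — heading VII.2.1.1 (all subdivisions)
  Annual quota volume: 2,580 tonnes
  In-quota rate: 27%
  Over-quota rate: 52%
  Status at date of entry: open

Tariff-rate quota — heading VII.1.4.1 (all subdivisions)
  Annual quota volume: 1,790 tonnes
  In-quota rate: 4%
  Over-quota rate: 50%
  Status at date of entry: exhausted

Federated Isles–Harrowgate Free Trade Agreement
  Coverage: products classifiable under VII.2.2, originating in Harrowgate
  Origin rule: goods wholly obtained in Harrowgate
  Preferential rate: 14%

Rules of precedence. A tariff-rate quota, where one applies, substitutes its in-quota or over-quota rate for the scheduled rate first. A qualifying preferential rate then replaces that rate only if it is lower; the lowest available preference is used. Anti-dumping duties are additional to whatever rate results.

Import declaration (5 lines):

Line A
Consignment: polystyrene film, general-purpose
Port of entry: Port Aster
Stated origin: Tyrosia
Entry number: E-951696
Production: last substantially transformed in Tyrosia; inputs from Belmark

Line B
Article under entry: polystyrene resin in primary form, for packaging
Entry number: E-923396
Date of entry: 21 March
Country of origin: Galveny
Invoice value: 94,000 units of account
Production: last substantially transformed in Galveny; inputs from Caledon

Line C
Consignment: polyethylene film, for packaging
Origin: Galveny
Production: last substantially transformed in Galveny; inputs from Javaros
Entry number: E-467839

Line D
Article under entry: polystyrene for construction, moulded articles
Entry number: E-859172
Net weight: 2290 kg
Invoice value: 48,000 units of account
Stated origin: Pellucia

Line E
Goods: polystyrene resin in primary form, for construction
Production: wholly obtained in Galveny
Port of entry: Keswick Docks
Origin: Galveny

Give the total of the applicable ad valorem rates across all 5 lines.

Line A: polystyrene → VII.1; film → VII.1.1; general-purpose → VII.1.1.2. Scheduled 10%. Tyrosia agreement on VII.1.1.1: VII.1.1.2 not covered. → 10%.
Line B: polystyrene → VII.1; resin in primary form → VII.1.4; for packaging → VII.1.4.1. Scheduled 27%. quota on VII.1.4.1 exhausted → over-quota 50%; Galveny agreement on VII.1: not wholly obtained. → 50%.
Line C: polyethylene → VII.2; film → VII.2.3; for packaging → VII.2.3.1. Scheduled 32%. Galveny agreement on VII.1: VII.2.3.1 not covered. → 32%.
Line D: polystyrene → VII.1; moulded articles → VII.1.2; for construction → VII.1.2.1. Scheduled 24%. No special measure applies. → 24%.
Line E: polystyrene → VII.1; resin in primary form → VII.1.4; for construction → VII.1.4.2. Scheduled 19%. Galveny agreement on VII.1: wholly obtained → 10% available; preferential 10%. → 10%.
Sum: 10% + 50% + 32% + 24% + 10% = 126%.

126%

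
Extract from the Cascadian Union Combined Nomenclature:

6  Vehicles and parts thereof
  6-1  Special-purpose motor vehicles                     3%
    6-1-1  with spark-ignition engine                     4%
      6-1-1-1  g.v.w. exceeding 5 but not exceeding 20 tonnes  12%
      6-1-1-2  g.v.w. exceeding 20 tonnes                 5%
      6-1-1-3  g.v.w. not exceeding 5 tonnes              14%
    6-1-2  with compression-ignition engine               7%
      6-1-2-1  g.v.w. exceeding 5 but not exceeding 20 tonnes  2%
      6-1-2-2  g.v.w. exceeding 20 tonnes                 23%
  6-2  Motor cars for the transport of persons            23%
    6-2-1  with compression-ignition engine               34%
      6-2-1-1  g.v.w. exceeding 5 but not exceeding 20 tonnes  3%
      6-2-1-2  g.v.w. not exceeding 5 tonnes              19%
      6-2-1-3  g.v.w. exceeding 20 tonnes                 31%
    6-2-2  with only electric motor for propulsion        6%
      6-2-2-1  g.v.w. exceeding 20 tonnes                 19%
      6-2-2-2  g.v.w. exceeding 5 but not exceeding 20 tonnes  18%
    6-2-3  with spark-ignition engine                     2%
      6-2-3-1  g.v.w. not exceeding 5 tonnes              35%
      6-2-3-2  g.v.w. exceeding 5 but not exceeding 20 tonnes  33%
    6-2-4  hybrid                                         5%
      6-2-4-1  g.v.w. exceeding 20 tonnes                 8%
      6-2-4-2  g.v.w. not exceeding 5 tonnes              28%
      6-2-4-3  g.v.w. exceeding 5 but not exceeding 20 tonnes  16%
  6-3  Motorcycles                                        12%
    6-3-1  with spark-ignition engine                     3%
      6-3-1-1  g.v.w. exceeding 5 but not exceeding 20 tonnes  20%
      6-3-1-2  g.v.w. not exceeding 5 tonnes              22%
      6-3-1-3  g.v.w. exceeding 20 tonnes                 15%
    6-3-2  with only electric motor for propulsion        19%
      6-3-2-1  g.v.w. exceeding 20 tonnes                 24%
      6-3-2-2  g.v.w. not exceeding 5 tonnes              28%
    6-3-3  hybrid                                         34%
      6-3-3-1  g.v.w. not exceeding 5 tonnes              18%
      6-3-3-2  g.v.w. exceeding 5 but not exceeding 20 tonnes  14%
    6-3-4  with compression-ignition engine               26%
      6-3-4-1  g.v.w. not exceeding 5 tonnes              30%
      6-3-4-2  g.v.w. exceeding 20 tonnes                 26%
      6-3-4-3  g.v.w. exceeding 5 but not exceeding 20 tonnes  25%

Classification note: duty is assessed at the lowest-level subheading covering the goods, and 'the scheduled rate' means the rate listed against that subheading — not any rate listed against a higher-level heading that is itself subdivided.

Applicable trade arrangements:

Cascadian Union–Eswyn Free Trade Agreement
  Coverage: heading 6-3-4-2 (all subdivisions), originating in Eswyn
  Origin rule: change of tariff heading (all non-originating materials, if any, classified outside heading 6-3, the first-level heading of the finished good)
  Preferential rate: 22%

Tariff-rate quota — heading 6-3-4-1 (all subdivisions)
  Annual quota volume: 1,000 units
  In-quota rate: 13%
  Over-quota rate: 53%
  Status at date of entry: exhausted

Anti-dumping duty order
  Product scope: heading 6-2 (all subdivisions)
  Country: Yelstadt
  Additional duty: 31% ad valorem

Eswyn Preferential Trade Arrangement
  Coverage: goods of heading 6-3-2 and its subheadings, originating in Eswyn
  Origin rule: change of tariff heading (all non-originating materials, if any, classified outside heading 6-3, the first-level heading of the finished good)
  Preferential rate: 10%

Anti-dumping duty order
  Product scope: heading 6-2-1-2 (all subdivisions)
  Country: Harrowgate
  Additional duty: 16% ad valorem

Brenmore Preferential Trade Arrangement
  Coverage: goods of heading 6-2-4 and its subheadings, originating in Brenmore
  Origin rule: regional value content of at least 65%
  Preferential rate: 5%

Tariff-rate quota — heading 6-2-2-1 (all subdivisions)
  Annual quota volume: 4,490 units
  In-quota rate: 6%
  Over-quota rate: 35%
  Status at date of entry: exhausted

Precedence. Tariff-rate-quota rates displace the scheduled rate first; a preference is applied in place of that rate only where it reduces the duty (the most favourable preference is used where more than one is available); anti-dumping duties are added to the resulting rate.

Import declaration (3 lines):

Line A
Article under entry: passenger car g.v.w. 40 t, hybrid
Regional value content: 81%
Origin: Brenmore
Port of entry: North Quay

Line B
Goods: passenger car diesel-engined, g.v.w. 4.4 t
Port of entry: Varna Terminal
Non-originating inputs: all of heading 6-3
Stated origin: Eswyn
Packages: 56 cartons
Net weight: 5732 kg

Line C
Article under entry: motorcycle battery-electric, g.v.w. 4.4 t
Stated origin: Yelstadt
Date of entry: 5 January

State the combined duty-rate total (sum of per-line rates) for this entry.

52%

Line A: passenger car → 6-2; hybrid → 6-2-4; g.v.w. 40 t → 6-2-4-1. Scheduled 8%. Brenmore agreement on 6-2-4: RVC ≥ 65% → 5% available; preferential 5%. → 5%.
Line B: passenger car → 6-2; diesel-engined → 6-2-1; g.v.w. 4.4 t → 6-2-1-2. Scheduled 19%. Eswyn agreement on 6-3-4-2: 6-2-1-2 not covered; Eswyn agreement on 6-3-2: 6-2-1-2 not covered. → 19%.
Line C: motorcycle → 6-3; battery-electric → 6-3-2; g.v.w. 4.4 t → 6-3-2-2. Scheduled 28%. No special measure applies. → 28%.
Sum: 5% + 19% + 28% = 52%.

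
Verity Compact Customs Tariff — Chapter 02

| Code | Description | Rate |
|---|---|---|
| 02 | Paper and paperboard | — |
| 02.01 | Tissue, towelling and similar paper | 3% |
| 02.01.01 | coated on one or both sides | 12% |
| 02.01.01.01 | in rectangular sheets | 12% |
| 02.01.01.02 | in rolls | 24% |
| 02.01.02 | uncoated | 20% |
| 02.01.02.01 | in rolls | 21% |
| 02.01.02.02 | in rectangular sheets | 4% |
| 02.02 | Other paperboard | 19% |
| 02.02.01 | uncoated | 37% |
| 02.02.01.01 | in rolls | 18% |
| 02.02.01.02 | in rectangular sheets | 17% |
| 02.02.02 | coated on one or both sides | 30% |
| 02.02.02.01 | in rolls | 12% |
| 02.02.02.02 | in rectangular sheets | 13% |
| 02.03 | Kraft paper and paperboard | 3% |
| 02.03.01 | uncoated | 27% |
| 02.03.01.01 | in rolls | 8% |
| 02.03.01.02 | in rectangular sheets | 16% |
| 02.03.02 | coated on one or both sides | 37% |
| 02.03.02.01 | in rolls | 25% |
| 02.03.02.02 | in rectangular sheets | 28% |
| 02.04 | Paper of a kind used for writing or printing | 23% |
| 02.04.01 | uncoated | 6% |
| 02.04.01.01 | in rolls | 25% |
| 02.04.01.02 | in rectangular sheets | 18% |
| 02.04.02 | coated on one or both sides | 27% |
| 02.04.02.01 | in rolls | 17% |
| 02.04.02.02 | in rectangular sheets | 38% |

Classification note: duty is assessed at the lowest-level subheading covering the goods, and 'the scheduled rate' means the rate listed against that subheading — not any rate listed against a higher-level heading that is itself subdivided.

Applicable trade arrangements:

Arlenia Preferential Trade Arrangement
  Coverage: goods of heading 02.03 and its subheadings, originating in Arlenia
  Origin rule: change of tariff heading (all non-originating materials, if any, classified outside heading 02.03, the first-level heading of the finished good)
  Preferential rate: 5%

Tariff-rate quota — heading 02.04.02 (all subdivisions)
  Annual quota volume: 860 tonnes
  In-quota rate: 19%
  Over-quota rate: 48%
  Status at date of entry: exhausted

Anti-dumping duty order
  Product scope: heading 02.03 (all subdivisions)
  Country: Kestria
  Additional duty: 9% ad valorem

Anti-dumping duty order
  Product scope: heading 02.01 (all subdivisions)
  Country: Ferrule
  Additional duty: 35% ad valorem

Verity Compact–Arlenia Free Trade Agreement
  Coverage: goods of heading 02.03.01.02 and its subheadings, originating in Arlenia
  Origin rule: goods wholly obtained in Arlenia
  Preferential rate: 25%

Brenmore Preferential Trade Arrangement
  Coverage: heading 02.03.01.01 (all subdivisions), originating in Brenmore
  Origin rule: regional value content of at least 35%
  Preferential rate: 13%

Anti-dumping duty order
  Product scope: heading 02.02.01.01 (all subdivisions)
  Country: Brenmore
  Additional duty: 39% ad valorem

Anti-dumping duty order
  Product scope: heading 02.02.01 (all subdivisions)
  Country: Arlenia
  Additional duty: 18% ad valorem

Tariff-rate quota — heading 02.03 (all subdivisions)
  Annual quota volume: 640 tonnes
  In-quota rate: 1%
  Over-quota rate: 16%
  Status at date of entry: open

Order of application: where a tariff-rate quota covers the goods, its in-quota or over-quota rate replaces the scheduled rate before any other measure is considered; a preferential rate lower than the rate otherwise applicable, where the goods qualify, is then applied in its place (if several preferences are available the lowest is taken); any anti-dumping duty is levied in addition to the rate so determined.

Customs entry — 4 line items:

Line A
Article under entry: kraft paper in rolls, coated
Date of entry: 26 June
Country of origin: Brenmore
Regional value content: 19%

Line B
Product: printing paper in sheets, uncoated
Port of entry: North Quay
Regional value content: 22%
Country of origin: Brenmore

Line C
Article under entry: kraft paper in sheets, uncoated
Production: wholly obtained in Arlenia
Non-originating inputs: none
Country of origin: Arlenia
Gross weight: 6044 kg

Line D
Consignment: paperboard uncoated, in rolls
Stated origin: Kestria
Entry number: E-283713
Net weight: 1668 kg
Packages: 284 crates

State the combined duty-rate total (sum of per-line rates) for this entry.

Line A: kraft paper → 02.03; coated → 02.03.02; in rolls → 02.03.02.01. Scheduled 25%. quota on 02.03 open → in-quota 1%; Brenmore agreement on 02.03.01.01: 02.03.02.01 not covered. → 1%.
Line B: printing paper → 02.04; uncoated → 02.04.01; in sheets → 02.04.01.02. Scheduled 18%. Brenmore agreement on 02.03.01.01: 02.04.01.02 not covered. → 18%.
Line C: kraft paper → 02.03; uncoated → 02.03.01; in sheets → 02.03.01.02. Scheduled 16%. quota on 02.03 open → in-quota 1%; Arlenia agreement on 02.03: CTH met → 5% available; Arlenia agreement on 02.03.01.02: wholly obtained → 25% available; preference 5% not lower than 1% → no reduction. → 1%.
Line D: paperboard → 02.02; uncoated → 02.02.01; in rolls → 02.02.01.01. Scheduled 18%. No special measure applies. → 18%.
Sum: 1% + 18% + 1% + 18% = 38%.

38%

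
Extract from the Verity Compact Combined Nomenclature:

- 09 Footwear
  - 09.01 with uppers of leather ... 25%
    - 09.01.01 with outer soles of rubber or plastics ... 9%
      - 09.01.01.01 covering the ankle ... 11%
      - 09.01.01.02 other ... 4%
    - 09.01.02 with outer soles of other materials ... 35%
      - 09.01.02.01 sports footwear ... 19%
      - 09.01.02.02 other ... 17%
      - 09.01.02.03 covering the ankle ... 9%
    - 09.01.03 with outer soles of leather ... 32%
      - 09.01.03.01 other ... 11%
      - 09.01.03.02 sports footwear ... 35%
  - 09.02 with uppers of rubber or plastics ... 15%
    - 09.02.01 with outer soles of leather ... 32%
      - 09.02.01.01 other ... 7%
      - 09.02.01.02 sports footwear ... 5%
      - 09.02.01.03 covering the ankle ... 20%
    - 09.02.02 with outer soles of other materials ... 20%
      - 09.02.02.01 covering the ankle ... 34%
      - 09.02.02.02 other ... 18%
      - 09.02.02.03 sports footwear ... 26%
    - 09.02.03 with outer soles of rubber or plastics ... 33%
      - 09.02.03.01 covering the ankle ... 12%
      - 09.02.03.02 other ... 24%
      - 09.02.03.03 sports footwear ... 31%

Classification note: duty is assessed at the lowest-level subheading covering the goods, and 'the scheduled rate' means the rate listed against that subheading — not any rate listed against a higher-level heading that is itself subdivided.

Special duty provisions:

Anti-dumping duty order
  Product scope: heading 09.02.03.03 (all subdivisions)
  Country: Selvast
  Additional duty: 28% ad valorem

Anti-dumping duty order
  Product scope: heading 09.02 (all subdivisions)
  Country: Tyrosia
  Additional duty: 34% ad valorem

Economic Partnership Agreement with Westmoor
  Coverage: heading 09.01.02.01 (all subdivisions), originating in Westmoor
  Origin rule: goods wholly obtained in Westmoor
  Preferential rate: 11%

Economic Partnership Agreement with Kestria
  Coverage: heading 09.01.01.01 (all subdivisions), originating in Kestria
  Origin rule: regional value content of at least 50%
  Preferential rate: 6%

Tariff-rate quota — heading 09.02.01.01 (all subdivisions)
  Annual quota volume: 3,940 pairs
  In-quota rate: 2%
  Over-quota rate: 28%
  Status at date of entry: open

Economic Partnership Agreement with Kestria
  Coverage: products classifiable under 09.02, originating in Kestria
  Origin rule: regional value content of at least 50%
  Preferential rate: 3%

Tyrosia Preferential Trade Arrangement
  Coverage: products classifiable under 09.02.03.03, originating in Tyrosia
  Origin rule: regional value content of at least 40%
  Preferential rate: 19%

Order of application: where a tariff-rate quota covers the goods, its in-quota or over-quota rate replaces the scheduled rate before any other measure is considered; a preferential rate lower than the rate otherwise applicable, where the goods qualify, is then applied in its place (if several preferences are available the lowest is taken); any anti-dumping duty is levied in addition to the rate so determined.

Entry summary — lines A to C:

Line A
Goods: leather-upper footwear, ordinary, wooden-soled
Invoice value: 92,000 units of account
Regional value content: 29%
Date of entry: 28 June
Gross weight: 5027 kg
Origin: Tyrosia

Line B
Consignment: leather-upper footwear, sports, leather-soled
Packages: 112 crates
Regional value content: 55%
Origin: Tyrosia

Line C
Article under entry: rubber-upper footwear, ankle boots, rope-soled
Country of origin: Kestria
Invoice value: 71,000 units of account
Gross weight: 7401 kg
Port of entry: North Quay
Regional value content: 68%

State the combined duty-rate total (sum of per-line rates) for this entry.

Line A: leather-upper → 09.01; wooden-soled → 09.01.02; ordinary → 09.01.02.02. Scheduled 17%. Tyrosia agreement on 09.02.03.03: 09.01.02.02 not covered. → 17%.
Line B: leather-upper → 09.01; leather-soled → 09.01.03; sports → 09.01.03.02. Scheduled 35%. Tyrosia agreement on 09.02.03.03: 09.01.03.02 not covered. → 35%.
Line C: rubber-upper → 09.02; rope-soled → 09.02.02; ankle boots → 09.02.02.01. Scheduled 34%. Kestria agreement on 09.01.01.01: 09.02.02.01 not covered; Kestria agreement on 09.02: RVC ≥ 50% → 3% available; preferential 3%. → 3%.
Sum: 17% + 35% + 3% = 55%.

55%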